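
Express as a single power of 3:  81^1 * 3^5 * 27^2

81^1 = 3^4; 3^5 = 3^5; 27^2 = 3^6
Combine exponents: 3^15

3^15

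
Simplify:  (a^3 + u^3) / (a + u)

a^3 + u^3 = (a + u)(a^2 - a*u + u^2).

a^2 - a*u + u^2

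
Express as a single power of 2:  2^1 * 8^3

2^10

2^1 = 2^1; 8^3 = 2^9
Combine exponents: 2^10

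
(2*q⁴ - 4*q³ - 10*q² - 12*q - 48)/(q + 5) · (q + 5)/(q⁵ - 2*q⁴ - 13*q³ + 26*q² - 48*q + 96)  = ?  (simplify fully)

(2*q + 4)/(q² + 2*q - 8)

Factor: 2*q⁴ - 4*q³ - 10*q² - 12*q - 48 = 2·(q + 2)·(q² + 3)·(q - 4);  q⁵ - 2*q⁴ - 13*q³ + 26*q² - 48*q + 96 = (q - 2)·(q² + 3)·(q + 4)·(q - 4)
Cancel the common factors (q² + 3), (q - 4), (q + 5).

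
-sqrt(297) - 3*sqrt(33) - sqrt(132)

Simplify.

sqrt(297) = 3*sqrt(33); 3*sqrt(33) = 3*sqrt(33); sqrt(132) = 2*sqrt(33)
Combine: (-3 - 3 - 2)·sqrt(33) = -8*sqrt(33)

-8*sqrt(33)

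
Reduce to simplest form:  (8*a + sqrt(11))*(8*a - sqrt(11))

64*a^2 - 11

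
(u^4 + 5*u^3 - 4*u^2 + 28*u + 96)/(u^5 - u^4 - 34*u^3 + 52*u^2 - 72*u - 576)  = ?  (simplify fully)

Factor: u^4 + 5*u^3 - 4*u^2 + 28*u + 96 = (u + 2)*(u + 6)*(u^2 - 3*u + 8);  u^5 - u^4 - 34*u^3 + 52*u^2 - 72*u - 576 = (u + 6)*(u + 2)*(u^2 - 3*u + 8)*(u - 6)
Cancel the common factors (u^2 - 3*u + 8), (u + 2), (u + 6).

1/(u - 6)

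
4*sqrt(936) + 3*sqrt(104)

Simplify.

30*sqrt(26)

4*sqrt(936) = 24*sqrt(26); 3*sqrt(104) = 6*sqrt(26)
Combine: (24 + 6)·sqrt(26) = 30*sqrt(26)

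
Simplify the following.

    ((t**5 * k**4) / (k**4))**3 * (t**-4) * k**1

Inside the bracket: t**5
Raise to the power 3: t**15
Multiply by (t**-4) * k**1: add exponents.

k*t**11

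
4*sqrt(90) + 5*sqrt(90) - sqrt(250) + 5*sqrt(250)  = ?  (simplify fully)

47*sqrt(10)

4*sqrt(90) = 12*sqrt(10); 5*sqrt(90) = 15*sqrt(10); sqrt(250) = 5*sqrt(10); 5*sqrt(250) = 25*sqrt(10)
Combine: (12 + 15 - 5 + 25)·sqrt(10) = 47*sqrt(10)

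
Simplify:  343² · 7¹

343² = 7^6; 7¹ = 7^1
Combine exponents: 7^7

7^7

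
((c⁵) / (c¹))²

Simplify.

Inside the bracket: c⁴
Raise to the power 2: c⁸

c⁸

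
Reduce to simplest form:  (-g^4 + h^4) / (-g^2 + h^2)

g^2 + h^2

Factor h^4 - g^4 and cancel (-g^2 + h^2).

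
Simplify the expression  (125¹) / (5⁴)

5^(-1)

125¹ = 5^3; 5⁴ = 5^4
Combine exponents: 5^(-1)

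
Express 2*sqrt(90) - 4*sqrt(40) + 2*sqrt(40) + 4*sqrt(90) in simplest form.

14*sqrt(10)

2*sqrt(90) = 6*sqrt(10); 4*sqrt(40) = 8*sqrt(10); 2*sqrt(40) = 4*sqrt(10); 4*sqrt(90) = 12*sqrt(10)
Combine: (6 - 8 + 4 + 12)·sqrt(10) = 14*sqrt(10)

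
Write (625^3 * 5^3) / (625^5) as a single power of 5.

5^(-5)

625^3 = 5^12; 5^3 = 5^3; 625^5 = 5^20
Combine exponents: 5^(-5)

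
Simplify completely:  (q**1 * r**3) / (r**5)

Quotient: q**1 * (r**-2)

q/r**2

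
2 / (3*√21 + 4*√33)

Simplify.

(-6*√21 + 8*√33)/339

Multiply numerator and denominator by -3*√21 + 4*√33.
Denominator becomes 339; numerator becomes -6*√21 + 8*√33.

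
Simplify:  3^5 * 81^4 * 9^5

3^5 = 3^5; 81^4 = 3^16; 9^5 = 3^10
Combine exponents: 3^31

3^31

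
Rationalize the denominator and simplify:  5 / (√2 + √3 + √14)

(-65*√3 - 75*√2 + 20*√21 + 45*√14)/57

Group as (√2 + √14) + √3; multiply by (√2 + √14) - √3, then rationalise the remaining surd.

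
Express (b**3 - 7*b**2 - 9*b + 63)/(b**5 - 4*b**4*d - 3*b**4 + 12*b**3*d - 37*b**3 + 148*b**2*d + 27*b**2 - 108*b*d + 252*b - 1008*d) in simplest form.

Factor: b**3 - 7*b**2 - 9*b + 63 = (b + 3)*(b - 7)*(b - 3);  b**5 - 4*b**4*d - 3*b**4 + 12*b**3*d - 37*b**3 + 148*b**2*d + 27*b**2 - 108*b*d + 252*b - 1008*d = (b + 4)*(b + 3)*(b - 4*d)*(b - 3)*(b - 7)
Cancel the common factors (b + 3), (b - 7), (b - 3).

1/(b**2 - 4*b*d + 4*b - 16*d)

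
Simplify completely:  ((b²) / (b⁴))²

b^(-4)

Inside the bracket: (b^-2)
Raise to the power 2: (b^-4)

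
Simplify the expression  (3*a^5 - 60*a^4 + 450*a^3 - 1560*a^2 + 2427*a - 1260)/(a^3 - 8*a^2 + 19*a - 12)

Factor: 3*a^5 - 60*a^4 + 450*a^3 - 1560*a^2 + 2427*a - 1260 = 3*(a - 1)*(a - 7)*(a - 5)*(a - 3)*(a - 4);  a^3 - 8*a^2 + 19*a - 12 = (a - 1)*(a - 3)*(a - 4)
Cancel the common factors (a - 1), (a - 4), (a - 3).

3*a^2 - 36*a + 105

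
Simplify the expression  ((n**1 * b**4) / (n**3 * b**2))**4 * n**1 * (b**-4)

b**4/n**7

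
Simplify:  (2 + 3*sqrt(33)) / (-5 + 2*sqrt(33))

(19*sqrt(33) + 208)/107

Multiply numerator and denominator by -2*sqrt(33) - 5.
Denominator becomes -107; numerator becomes -208 - 19*sqrt(33).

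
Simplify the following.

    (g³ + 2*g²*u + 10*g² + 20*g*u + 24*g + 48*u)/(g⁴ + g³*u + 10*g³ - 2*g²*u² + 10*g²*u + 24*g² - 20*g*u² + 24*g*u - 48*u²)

Factor: g³ + 2*g²*u + 10*g² + 20*g*u + 24*g + 48*u = (g + 6)·(g + 2*u)·(g + 4);  g⁴ + g³*u + 10*g³ - 2*g²*u² + 10*g²*u + 24*g² - 20*g*u² + 24*g*u - 48*u² = (g - u)·(g + 4)·(g + 6)·(g + 2*u)
Cancel the common factors (g + 2*u), (g + 6), (g + 4).

-1/(-g + u)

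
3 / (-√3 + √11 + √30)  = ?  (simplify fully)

Group as (√11 + √30) - √3; multiply by (√11 + √30) + √3, then rationalise the remaining surd.

(-33*√11 - 9*√110 + 57*√3 + 24*√30)/62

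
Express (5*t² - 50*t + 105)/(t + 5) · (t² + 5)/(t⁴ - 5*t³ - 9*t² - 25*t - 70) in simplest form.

Factor: 5*t² - 50*t + 105 = 5·(t - 3)·(t - 7);  t⁴ - 5*t³ - 9*t² - 25*t - 70 = (t² + 5)·(t - 7)·(t + 2)
Cancel the common factors (t² + 5), (t - 7).

(5*t - 15)/(t² + 7*t + 10)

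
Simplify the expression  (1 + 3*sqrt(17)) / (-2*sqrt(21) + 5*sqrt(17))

Multiply numerator and denominator by 2*sqrt(21) + 5*sqrt(17).
Denominator becomes 341; numerator becomes 2*sqrt(21) + 5*sqrt(17) + 6*sqrt(357) + 255.

(2*sqrt(21) + 5*sqrt(17) + 6*sqrt(357) + 255)/341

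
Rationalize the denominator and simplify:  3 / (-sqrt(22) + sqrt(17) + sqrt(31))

Group as (sqrt(17) + sqrt(31)) - sqrt(22); multiply by (sqrt(17) + sqrt(31)) + sqrt(22), then rationalise the remaining surd.

(-39*sqrt(22) + 12*sqrt(31) + 54*sqrt(17) + 3*sqrt(11594))/716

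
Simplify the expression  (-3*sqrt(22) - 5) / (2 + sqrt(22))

(-56 + sqrt(22))/18

Multiply numerator and denominator by -sqrt(22) + 2.
Denominator becomes -18; numerator becomes -sqrt(22) + 56.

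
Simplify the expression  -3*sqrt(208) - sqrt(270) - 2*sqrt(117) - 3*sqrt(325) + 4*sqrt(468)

-9*sqrt(13) - 3*sqrt(30)

3*sqrt(208) = 12*sqrt(13); sqrt(270) = 3*sqrt(30); 2*sqrt(117) = 6*sqrt(13); 3*sqrt(325) = 15*sqrt(13); 4*sqrt(468) = 24*sqrt(13)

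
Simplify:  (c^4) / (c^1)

c^3

Quotient: c^3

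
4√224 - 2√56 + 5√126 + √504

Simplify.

33*√14

4√224 = 16*√14; 2√56 = 4*√14; 5√126 = 15*√14; √504 = 6*√14
Combine: (16 - 4 + 15 + 6)·√14 = 33*√14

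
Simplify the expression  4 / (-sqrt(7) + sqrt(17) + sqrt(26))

Group as (sqrt(17) + sqrt(26)) - sqrt(7); multiply by (sqrt(17) + sqrt(26)) + sqrt(7), then rationalise the remaining surd.

(-18*sqrt(7) - sqrt(26) + 8*sqrt(17) + sqrt(3094))/59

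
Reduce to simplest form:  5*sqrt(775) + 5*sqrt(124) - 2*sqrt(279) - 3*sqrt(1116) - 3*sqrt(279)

2*sqrt(31)

5*sqrt(775) = 25*sqrt(31); 5*sqrt(124) = 10*sqrt(31); 2*sqrt(279) = 6*sqrt(31); 3*sqrt(1116) = 18*sqrt(31); 3*sqrt(279) = 9*sqrt(31)
Combine: (25 + 10 - 6 - 18 - 9)·sqrt(31) = 2*sqrt(31)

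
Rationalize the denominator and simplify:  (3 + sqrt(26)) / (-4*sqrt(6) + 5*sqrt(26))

Multiply numerator and denominator by 4*sqrt(6) + 5*sqrt(26).
Denominator becomes 554; numerator becomes 12*sqrt(6) + 8*sqrt(39) + 15*sqrt(26) + 130.

(12*sqrt(6) + 8*sqrt(39) + 15*sqrt(26) + 130)/554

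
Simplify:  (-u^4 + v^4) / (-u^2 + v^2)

Difference of fourth powers: factor out (-u^2 + v^2).

u^2 + v^2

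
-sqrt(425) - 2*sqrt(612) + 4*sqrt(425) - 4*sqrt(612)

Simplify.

sqrt(425) = 5*sqrt(17); 2*sqrt(612) = 12*sqrt(17); 4*sqrt(425) = 20*sqrt(17); 4*sqrt(612) = 24*sqrt(17)
Combine: (-5 - 12 + 20 - 24)·sqrt(17) = -21*sqrt(17)

-21*sqrt(17)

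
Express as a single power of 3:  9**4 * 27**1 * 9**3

3**17

9**4 = 3**8; 27**1 = 3**3; 9**3 = 3**6
Combine exponents: 3**17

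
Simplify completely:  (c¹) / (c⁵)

c^(-4)

Quotient: (c^-4)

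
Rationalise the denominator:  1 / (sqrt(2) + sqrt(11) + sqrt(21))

Group as (sqrt(11) + sqrt(21)) + sqrt(2); multiply by (sqrt(11) + sqrt(21)) - sqrt(2), then rationalise the remaining surd.

(-sqrt(462) - 4*sqrt(21) + 6*sqrt(11) + 15*sqrt(2))/12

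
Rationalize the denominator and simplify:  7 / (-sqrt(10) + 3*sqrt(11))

Multiply numerator and denominator by sqrt(10) + 3*sqrt(11).
Denominator becomes 89; numerator becomes 7*sqrt(10) + 21*sqrt(11).

(7*sqrt(10) + 21*sqrt(11))/89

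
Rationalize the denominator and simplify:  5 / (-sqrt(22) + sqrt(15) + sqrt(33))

(-65*sqrt(22) + 10*sqrt(33) + 100*sqrt(15) + 165*sqrt(10))/652

Group as (sqrt(15) + sqrt(33)) - sqrt(22); multiply by (sqrt(15) + sqrt(33)) + sqrt(22), then rationalise the remaining surd.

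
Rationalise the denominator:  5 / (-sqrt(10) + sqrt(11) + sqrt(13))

Group as (sqrt(11) + sqrt(13)) - sqrt(10); multiply by (sqrt(11) + sqrt(13)) + sqrt(10), then rationalise the remaining surd.

(-35*sqrt(10) + 20*sqrt(13) + 30*sqrt(11) + 5*sqrt(1430))/188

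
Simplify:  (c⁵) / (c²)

c³

Quotient: c³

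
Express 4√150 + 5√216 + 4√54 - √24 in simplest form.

60*√6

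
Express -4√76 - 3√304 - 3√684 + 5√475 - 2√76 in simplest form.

-17*√19

4√76 = 8*√19; 3√304 = 12*√19; 3√684 = 18*√19; 5√475 = 25*√19; 2√76 = 4*√19
Combine: (-8 - 12 - 18 + 25 - 4)·√19 = -17*√19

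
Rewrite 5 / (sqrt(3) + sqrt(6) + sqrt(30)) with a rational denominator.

(-45*sqrt(6) - 55*sqrt(3) + 20*sqrt(15) + 35*sqrt(30))/123

Group as (sqrt(3) + sqrt(30)) + sqrt(6); multiply by (sqrt(3) + sqrt(30)) - sqrt(6), then rationalise the remaining surd.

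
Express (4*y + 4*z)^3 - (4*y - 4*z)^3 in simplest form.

Write as f((4*y),(4*z)) - f((4*y),-(4*z)) and expand.

128*z*(3*y^2 + z^2)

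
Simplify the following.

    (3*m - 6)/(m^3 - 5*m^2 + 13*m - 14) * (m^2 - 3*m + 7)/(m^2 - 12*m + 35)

3/(m^2 - 12*m + 35)

Factor: 3*m - 6 = 3*(m - 2);  m^3 - 5*m^2 + 13*m - 14 = (m^2 - 3*m + 7)*(m - 2);  m^2 - 12*m + 35 = (m - 5)*(m - 7)
Cancel the common factors (m^2 - 3*m + 7), (m - 2).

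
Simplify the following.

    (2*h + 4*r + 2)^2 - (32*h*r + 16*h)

After expansion: 4*h^2 - 16*h*r - 8*h + 16*r^2 + 16*r + 4 — a perfect-square trinomial.

4*(-h + 2*r + 1)^2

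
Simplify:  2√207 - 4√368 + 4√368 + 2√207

2√207 = 6*√23; 4√368 = 16*√23; 4√368 = 16*√23; 2√207 = 6*√23
Combine: (6 - 16 + 16 + 6)·√23 = 12*√23

12*√23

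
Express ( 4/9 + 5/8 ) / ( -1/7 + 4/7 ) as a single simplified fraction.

Numerator: 4/9 + 5/8 = 77/72
Denominator: -1/7 + 4/7 = 3/7
Divide: (77/72) · (7/3) = 539/216

539/216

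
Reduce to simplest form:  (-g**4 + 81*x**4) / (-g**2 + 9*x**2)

g**2 + 9*x**2

Difference of fourth powers: factor out (-g**2 + 9*x**2).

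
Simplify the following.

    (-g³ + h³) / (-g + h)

g² + g*h + h²

Apply the difference-of-cubes factorisation and cancel (-g + h).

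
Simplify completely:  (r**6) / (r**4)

r**2

Quotient: r**2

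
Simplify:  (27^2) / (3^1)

3^5

27^2 = 3^6; 3^1 = 3^1
Combine exponents: 3^5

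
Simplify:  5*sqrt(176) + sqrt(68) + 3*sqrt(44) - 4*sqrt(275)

5*sqrt(176) = 20*sqrt(11); sqrt(68) = 2*sqrt(17); 3*sqrt(44) = 6*sqrt(11); 4*sqrt(275) = 20*sqrt(11)

2*sqrt(17) + 6*sqrt(11)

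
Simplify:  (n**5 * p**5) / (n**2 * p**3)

n**3*p**2

Quotient: n**3 * p**2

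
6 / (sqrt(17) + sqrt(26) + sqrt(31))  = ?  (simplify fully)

(-3*sqrt(13702) + 18*sqrt(31) + 33*sqrt(26) + 60*sqrt(17))/406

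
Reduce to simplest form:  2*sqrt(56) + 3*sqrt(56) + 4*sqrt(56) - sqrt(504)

2*sqrt(56) = 4*sqrt(14); 3*sqrt(56) = 6*sqrt(14); 4*sqrt(56) = 8*sqrt(14); sqrt(504) = 6*sqrt(14)
Combine: (4 + 6 + 8 - 6)·sqrt(14) = 12*sqrt(14)

12*sqrt(14)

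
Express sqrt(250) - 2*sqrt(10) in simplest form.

3*sqrt(10)

sqrt(250) = 5*sqrt(10); 2*sqrt(10) = 2*sqrt(10)
Combine: (5 - 2)·sqrt(10) = 3*sqrt(10)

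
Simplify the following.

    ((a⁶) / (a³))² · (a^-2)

a⁴

Inside the bracket: a³
Raise to the power 2: a⁶
Multiply by (a^-2): add exponents.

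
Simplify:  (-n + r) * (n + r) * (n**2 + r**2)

-n**4 + r**4

(r+n)(r-n) = -n**2 + r**2; continue pairing.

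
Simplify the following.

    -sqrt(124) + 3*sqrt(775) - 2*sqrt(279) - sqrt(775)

sqrt(124) = 2*sqrt(31); 3*sqrt(775) = 15*sqrt(31); 2*sqrt(279) = 6*sqrt(31); sqrt(775) = 5*sqrt(31)
Combine: (-2 + 15 - 6 - 5)·sqrt(31) = 2*sqrt(31)

2*sqrt(31)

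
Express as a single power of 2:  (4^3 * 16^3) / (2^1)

2^17

4^3 = 2^6; 16^3 = 2^12; 2^1 = 2^1
Combine exponents: 2^17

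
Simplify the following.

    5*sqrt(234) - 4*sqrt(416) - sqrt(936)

-7*sqrt(26)

5*sqrt(234) = 15*sqrt(26); 4*sqrt(416) = 16*sqrt(26); sqrt(936) = 6*sqrt(26)
Combine: (15 - 16 - 6)·sqrt(26) = -7*sqrt(26)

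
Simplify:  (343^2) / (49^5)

343^2 = 7^6; 49^5 = 7^10
Combine exponents: 7^(-4)

7^(-4)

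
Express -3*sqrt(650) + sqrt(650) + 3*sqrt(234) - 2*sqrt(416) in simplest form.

3*sqrt(650) = 15*sqrt(26); sqrt(650) = 5*sqrt(26); 3*sqrt(234) = 9*sqrt(26); 2*sqrt(416) = 8*sqrt(26)
Combine: (-15 + 5 + 9 - 8)·sqrt(26) = -9*sqrt(26)

-9*sqrt(26)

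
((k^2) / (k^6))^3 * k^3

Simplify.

k^(-9)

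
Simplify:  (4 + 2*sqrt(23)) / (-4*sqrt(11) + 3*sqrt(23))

(16*sqrt(11) + 12*sqrt(23) + 8*sqrt(253) + 138)/31

Multiply numerator and denominator by 4*sqrt(11) + 3*sqrt(23).
Denominator becomes 31; numerator becomes 16*sqrt(11) + 12*sqrt(23) + 8*sqrt(253) + 138.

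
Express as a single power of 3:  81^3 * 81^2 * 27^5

3^35

81^3 = 3^12; 81^2 = 3^8; 27^5 = 3^15
Combine exponents: 3^35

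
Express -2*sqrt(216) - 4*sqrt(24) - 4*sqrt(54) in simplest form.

2*sqrt(216) = 12*sqrt(6); 4*sqrt(24) = 8*sqrt(6); 4*sqrt(54) = 12*sqrt(6)
Combine: (-12 - 8 - 12)·sqrt(6) = -32*sqrt(6)

-32*sqrt(6)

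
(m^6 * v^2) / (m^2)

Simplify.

m^4*v^2

Quotient: m^4 * v^2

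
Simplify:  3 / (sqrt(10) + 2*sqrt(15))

(-3*sqrt(10) + 6*sqrt(15))/50

Multiply numerator and denominator by -sqrt(10) + 2*sqrt(15).
Denominator becomes 50; numerator becomes -3*sqrt(10) + 6*sqrt(15).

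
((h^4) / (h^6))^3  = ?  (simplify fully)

h^(-6)

Inside the bracket: (h^-2)
Raise to the power 3: (h^-6)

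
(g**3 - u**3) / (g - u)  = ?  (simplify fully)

g**2 + g*u + u**2

Factor as (a-b)(a**2+ab+b**2) with a=g, b=u.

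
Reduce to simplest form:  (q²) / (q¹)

q

Quotient: q¹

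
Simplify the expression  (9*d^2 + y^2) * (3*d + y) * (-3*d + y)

Telescope via difference of squares: (y+(3*d))(y-(3*d)) = -9*d^2 + y^2, then repeat with the next factor.

-81*d^4 + y^4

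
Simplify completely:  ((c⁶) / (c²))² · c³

c^11

Inside the bracket: c⁴
Raise to the power 2: c⁸
Multiply by c³: add exponents.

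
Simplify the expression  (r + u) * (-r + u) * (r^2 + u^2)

-r^4 + u^4

(u+r)(u-r) = -r^2 + u^2; continue pairing.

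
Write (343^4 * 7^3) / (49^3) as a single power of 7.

7^9

343^4 = 7^12; 7^3 = 7^3; 49^3 = 7^6
Combine exponents: 7^9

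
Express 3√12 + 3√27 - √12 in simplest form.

13*√3

3√12 = 6*√3; 3√27 = 9*√3; √12 = 2*√3
Combine: (6 + 9 - 2)·√3 = 13*√3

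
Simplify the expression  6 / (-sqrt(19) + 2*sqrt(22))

Multiply numerator and denominator by sqrt(19) + 2*sqrt(22).
Denominator becomes 69; numerator becomes 6*sqrt(19) + 12*sqrt(22).

(2*sqrt(19) + 4*sqrt(22))/23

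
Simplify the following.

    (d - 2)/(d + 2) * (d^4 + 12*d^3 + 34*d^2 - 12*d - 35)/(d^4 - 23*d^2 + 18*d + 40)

(d^2 + 6*d - 7)/(d^2 - 2*d - 8)

Factor: d^4 + 12*d^3 + 34*d^2 - 12*d - 35 = (d + 5)*(d - 1)*(d + 1)*(d + 7);  d^4 - 23*d^2 + 18*d + 40 = (d + 1)*(d + 5)*(d - 2)*(d - 4)
Cancel the common factors (d + 1), (d - 2), (d + 5).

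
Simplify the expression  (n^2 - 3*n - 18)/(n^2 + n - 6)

Factor: n^2 - 3*n - 18 = (n + 3)*(n - 6);  n^2 + n - 6 = (n - 2)*(n + 3)
Cancel the common factor (n + 3).

(n - 6)/(n - 2)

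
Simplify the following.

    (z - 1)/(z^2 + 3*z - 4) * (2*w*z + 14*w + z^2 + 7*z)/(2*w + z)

(z + 7)/(z + 4)

Factor: z^2 + 3*z - 4 = (z + 4)*(z - 1);  2*w*z + 14*w + z^2 + 7*z = (2*w + z)*(z + 7)
Cancel the common factors (2*w + z), (z - 1).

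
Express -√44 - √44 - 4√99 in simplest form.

√44 = 2*√11; √44 = 2*√11; 4√99 = 12*√11
Combine: (-2 - 2 - 12)·√11 = -16*√11

-16*√11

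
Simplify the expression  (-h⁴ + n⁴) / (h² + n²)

-h² + n²

Factor n^4 - h^4 and cancel (h² + n²).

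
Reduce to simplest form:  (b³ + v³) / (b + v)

b² - b*v + v²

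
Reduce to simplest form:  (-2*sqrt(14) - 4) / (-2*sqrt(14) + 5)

(18*sqrt(14) + 76)/31

Multiply numerator and denominator by 5 + 2*sqrt(14).
Denominator becomes -31; numerator becomes -76 - 18*sqrt(14).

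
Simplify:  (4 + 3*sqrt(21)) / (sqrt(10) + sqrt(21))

Multiply numerator and denominator by -sqrt(10) + sqrt(21).
Denominator becomes 11; numerator becomes -3*sqrt(210) - 4*sqrt(10) + 4*sqrt(21) + 63.

(-3*sqrt(210) - 4*sqrt(10) + 4*sqrt(21) + 63)/11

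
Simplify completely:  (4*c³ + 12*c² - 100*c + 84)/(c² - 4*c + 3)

4*c + 28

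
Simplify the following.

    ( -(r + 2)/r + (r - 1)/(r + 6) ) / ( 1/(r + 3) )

Numerator: -(r + 2)/r + (r - 1)/(r + 6) = (-9*r - 12)/(r**2 + 6*r)
Denominator: 1/(r + 3) = 1/(r + 3)
Divide: ((-9*r - 12)/(r**2 + 6*r)) · (r + 3) = (-9*r**2 - 39*r - 36)/(r**2 + 6*r)

(-9*r**2 - 39*r - 36)/(r**2 + 6*r)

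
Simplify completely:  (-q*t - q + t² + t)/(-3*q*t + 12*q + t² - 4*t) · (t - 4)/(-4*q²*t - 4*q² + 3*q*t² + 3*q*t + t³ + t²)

-1/(12*q² - q*t - t²)

Factor: -q*t - q + t² + t = (t + 1)·(-q + t);  -3*q*t + 12*q + t² - 4*t = (t - 4)·(-3*q + t);  -4*q²*t - 4*q² + 3*q*t² + 3*q*t + t³ + t² = (t + 1)·(4*q + t)·(-q + t)
Cancel the common factors (t - 4), (t + 1), (-q + t).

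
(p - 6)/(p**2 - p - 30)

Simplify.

1/(p + 5)

Factor: p**2 - p - 30 = (p + 5)*(p - 6)
Cancel the common factor (p - 6).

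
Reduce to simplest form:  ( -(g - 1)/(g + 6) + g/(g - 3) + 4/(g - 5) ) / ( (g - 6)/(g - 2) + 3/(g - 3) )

(14*g³ - 69*g² + 25*g + 114)/(g⁴ - 5*g³ - 24*g² + 192*g - 360)

Numerator: -(g - 1)/(g + 6) + g/(g - 3) + 4/(g - 5) = (14*g² - 41*g - 57)/(g³ - 2*g² - 33*g + 90)
Denominator: (g - 6)/(g - 2) + 3/(g - 3) = (g² - 6*g + 12)/(g² - 5*g + 6)
Divide: ((14*g² - 41*g - 57)/(g³ - 2*g² - 33*g + 90)) · ((g² - 5*g + 6)/(g² - 6*g + 12)) = (14*g³ - 69*g² + 25*g + 114)/(g⁴ - 5*g³ - 24*g² + 192*g - 360)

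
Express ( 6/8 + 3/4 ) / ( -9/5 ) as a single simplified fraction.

Numerator: 6/8 + 3/4 = 3/2
Denominator: -9/5 = -9/5
Divide: (3/2) · (-5/9) = -5/6

-5/6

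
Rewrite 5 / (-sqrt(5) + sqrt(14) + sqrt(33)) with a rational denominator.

Group as (sqrt(14) + sqrt(33)) - sqrt(5); multiply by (sqrt(14) + sqrt(33)) + sqrt(5), then rationalise the remaining surd.

(-105*sqrt(5) - 35*sqrt(33) + 60*sqrt(14) + 5*sqrt(2310))/42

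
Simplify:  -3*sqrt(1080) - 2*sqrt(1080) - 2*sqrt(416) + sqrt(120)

-28*sqrt(30) - 8*sqrt(26)

3*sqrt(1080) = 18*sqrt(30); 2*sqrt(1080) = 12*sqrt(30); 2*sqrt(416) = 8*sqrt(26); sqrt(120) = 2*sqrt(30)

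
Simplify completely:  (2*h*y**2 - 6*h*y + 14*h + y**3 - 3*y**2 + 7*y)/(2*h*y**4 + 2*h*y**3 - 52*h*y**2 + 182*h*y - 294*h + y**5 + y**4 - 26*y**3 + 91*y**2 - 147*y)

1/(y**2 + 4*y - 21)

Factor: 2*h*y**2 - 6*h*y + 14*h + y**3 - 3*y**2 + 7*y = (y**2 - 3*y + 7)*(2*h + y);  2*h*y**4 + 2*h*y**3 - 52*h*y**2 + 182*h*y - 294*h + y**5 + y**4 - 26*y**3 + 91*y**2 - 147*y = (y - 3)*(y + 7)*(y**2 - 3*y + 7)*(2*h + y)
Cancel the common factors (y**2 - 3*y + 7), (2*h + y).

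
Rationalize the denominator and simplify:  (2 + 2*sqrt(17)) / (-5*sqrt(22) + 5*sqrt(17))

(-2*sqrt(374) - 34 - 2*sqrt(22) - 2*sqrt(17))/25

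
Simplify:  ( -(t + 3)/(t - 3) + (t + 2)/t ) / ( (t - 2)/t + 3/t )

Numerator: -(t + 3)/(t - 3) + (t + 2)/t = (-4*t - 6)/(t^2 - 3*t)
Denominator: (t - 2)/t + 3/t = (t + 1)/t
Divide: ((-4*t - 6)/(t^2 - 3*t)) · (t/(t + 1)) = (-4*t - 6)/(t^2 - 2*t - 3)

(-4*t - 6)/(t^2 - 2*t - 3)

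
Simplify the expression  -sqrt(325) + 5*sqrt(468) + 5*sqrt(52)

sqrt(325) = 5*sqrt(13); 5*sqrt(468) = 30*sqrt(13); 5*sqrt(52) = 10*sqrt(13)
Combine: (-5 + 30 + 10)·sqrt(13) = 35*sqrt(13)

35*sqrt(13)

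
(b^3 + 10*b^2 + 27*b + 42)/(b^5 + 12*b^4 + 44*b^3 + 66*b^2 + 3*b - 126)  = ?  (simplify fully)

1/(b^2 + 2*b - 3)

Factor: b^3 + 10*b^2 + 27*b + 42 = (b + 7)*(b^2 + 3*b + 6);  b^5 + 12*b^4 + 44*b^3 + 66*b^2 + 3*b - 126 = (b - 1)*(b + 7)*(b + 3)*(b^2 + 3*b + 6)
Cancel the common factors (b^2 + 3*b + 6), (b + 7).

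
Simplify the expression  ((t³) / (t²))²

Inside the bracket: t¹
Raise to the power 2: t²

t²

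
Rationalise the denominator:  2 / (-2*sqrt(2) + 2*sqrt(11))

Multiply numerator and denominator by 2*sqrt(2) + 2*sqrt(11).
Denominator becomes 36; numerator becomes 4*sqrt(2) + 4*sqrt(11).

(sqrt(2) + sqrt(11))/9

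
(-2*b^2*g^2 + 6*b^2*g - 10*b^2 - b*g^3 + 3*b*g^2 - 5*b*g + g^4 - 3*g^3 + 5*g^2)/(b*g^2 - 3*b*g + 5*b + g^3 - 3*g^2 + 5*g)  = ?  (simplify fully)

Factor: -2*b^2*g^2 + 6*b^2*g - 10*b^2 - b*g^3 + 3*b*g^2 - 5*b*g + g^4 - 3*g^3 + 5*g^2 = (b + g)*(-2*b + g)*(g^2 - 3*g + 5);  b*g^2 - 3*b*g + 5*b + g^3 - 3*g^2 + 5*g = (g^2 - 3*g + 5)*(b + g)
Cancel the common factors (g^2 - 3*g + 5), (b + g).

-2*b + g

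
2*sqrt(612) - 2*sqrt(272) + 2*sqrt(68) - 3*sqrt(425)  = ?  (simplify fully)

-7*sqrt(17)

2*sqrt(612) = 12*sqrt(17); 2*sqrt(272) = 8*sqrt(17); 2*sqrt(68) = 4*sqrt(17); 3*sqrt(425) = 15*sqrt(17)
Combine: (12 - 8 + 4 - 15)·sqrt(17) = -7*sqrt(17)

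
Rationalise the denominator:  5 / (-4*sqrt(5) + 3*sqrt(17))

(20*sqrt(5) + 15*sqrt(17))/73

Multiply numerator and denominator by 4*sqrt(5) + 3*sqrt(17).
Denominator becomes 73; numerator becomes 20*sqrt(5) + 15*sqrt(17).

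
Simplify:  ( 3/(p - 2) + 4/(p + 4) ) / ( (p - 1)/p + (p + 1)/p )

(7*p + 4)/(2*p^2 + 4*p - 16)

Numerator: 3/(p - 2) + 4/(p + 4) = (7*p + 4)/(p^2 + 2*p - 8)
Denominator: (p - 1)/p + (p + 1)/p = 2
Divide: ((7*p + 4)/(p^2 + 2*p - 8)) · (1/2) = (7*p + 4)/(2*p^2 + 4*p - 16)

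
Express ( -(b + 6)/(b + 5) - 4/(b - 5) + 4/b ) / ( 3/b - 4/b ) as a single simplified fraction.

(b^3 + b^2 - 10*b + 100)/(b^2 - 25)

Numerator: -(b + 6)/(b + 5) - 4/(b - 5) + 4/b = (-b^3 - b^2 + 10*b - 100)/(b^3 - 25*b)
Denominator: 3/b - 4/b = -1/b
Divide: ((-b^3 - b^2 + 10*b - 100)/(b^3 - 25*b)) · (-b) = (b^3 + b^2 - 10*b + 100)/(b^2 - 25)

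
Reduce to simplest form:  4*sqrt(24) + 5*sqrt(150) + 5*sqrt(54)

48*sqrt(6)

4*sqrt(24) = 8*sqrt(6); 5*sqrt(150) = 25*sqrt(6); 5*sqrt(54) = 15*sqrt(6)
Combine: (8 + 25 + 15)·sqrt(6) = 48*sqrt(6)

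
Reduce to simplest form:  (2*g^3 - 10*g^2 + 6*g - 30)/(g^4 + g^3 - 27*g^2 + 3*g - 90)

2/(g + 6)

Factor: 2*g^3 - 10*g^2 + 6*g - 30 = 2*(g^2 + 3)*(g - 5);  g^4 + g^3 - 27*g^2 + 3*g - 90 = (g^2 + 3)*(g + 6)*(g - 5)
Cancel the common factors (g^2 + 3), (g - 5).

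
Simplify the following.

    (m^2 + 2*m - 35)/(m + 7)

Factor: m^2 + 2*m - 35 = (m + 7)*(m - 5)
Cancel the common factor (m + 7).

m - 5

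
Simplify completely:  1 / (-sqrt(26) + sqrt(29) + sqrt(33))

(-18*sqrt(26) + 11*sqrt(33) + 15*sqrt(29) + sqrt(24882))/1266

Group as (sqrt(29) + sqrt(33)) - sqrt(26); multiply by (sqrt(29) + sqrt(33)) + sqrt(26), then rationalise the remaining surd.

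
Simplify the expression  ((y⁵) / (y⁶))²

Inside the bracket: (y^-1)
Raise to the power 2: (y^-2)

y^(-2)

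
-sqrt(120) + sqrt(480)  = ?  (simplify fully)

sqrt(120) = 2*sqrt(30); sqrt(480) = 4*sqrt(30)
Combine: (-2 + 4)·sqrt(30) = 2*sqrt(30)

2*sqrt(30)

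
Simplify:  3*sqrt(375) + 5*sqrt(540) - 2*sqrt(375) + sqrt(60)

3*sqrt(375) = 15*sqrt(15); 5*sqrt(540) = 30*sqrt(15); 2*sqrt(375) = 10*sqrt(15); sqrt(60) = 2*sqrt(15)
Combine: (15 + 30 - 10 + 2)·sqrt(15) = 37*sqrt(15)

37*sqrt(15)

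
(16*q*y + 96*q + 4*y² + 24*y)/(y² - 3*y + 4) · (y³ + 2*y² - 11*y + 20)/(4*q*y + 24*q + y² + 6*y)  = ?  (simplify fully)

Factor: 16*q*y + 96*q + 4*y² + 24*y = 4·(y + 6)·(4*q + y);  y³ + 2*y² - 11*y + 20 = (y + 5)·(y² - 3*y + 4);  4*q*y + 24*q + y² + 6*y = (y + 6)·(4*q + y)
Cancel the common factors (y² - 3*y + 4), (4*q + y), (y + 6).

4*y + 20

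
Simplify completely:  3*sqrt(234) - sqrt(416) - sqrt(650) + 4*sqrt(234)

12*sqrt(26)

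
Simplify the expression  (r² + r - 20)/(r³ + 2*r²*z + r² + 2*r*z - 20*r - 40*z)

Factor: r² + r - 20 = (r + 5)·(r - 4);  r³ + 2*r²*z + r² + 2*r*z - 20*r - 40*z = (r + 5)·(r + 2*z)·(r - 4)
Cancel the common factors (r + 5), (r - 4).

1/(r + 2*z)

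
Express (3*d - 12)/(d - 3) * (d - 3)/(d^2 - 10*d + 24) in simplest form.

3/(d - 6)

Factor: 3*d - 12 = 3*(d - 4);  d^2 - 10*d + 24 = (d - 4)*(d - 6)
Cancel the common factors (d - 4), (d - 3).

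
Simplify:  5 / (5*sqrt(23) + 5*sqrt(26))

(-sqrt(23) + sqrt(26))/3

Multiply numerator and denominator by -5*sqrt(23) + 5*sqrt(26).
Denominator becomes 75; numerator becomes -25*sqrt(23) + 25*sqrt(26).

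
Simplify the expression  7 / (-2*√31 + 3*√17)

Multiply numerator and denominator by 2*√31 + 3*√17.
Denominator becomes 29; numerator becomes 14*√31 + 21*√17.

(14*√31 + 21*√17)/29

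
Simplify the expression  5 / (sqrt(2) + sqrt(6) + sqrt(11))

Group as (sqrt(2) + sqrt(11)) + sqrt(6); multiply by (sqrt(2) + sqrt(11)) - sqrt(6), then rationalise the remaining surd.

(-20*sqrt(33) - 15*sqrt(11) + 35*sqrt(6) + 75*sqrt(2))/39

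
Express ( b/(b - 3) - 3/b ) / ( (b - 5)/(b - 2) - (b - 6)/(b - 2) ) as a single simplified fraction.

Numerator: b/(b - 3) - 3/b = (b² - 3*b + 9)/(b² - 3*b)
Denominator: (b - 5)/(b - 2) - (b - 6)/(b - 2) = 1/(b - 2)
Divide: ((b² - 3*b + 9)/(b² - 3*b)) · (b - 2) = (b³ - 5*b² + 15*b - 18)/(b² - 3*b)

(b³ - 5*b² + 15*b - 18)/(b² - 3*b)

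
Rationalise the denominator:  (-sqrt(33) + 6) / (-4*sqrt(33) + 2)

Multiply numerator and denominator by 2 + 4*sqrt(33).
Denominator becomes -524; numerator becomes -120 + 22*sqrt(33).

(-11*sqrt(33) + 60)/262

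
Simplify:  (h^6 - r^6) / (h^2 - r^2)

h^4 + h^2*r^2 + r^4

Factor h^6 - r^6 and cancel (h^2 - r^2).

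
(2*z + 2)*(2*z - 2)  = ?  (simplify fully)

4*z**2 - 4

Product of conjugates: (P+Q)(P-Q) = P**2 - Q**2.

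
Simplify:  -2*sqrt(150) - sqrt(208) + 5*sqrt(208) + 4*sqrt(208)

2*sqrt(150) = 10*sqrt(6); sqrt(208) = 4*sqrt(13); 5*sqrt(208) = 20*sqrt(13); 4*sqrt(208) = 16*sqrt(13)

-10*sqrt(6) + 32*sqrt(13)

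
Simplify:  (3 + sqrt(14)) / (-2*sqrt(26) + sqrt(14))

Multiply numerator and denominator by sqrt(14) + 2*sqrt(26).
Denominator becomes -90; numerator becomes 3*sqrt(14) + 14 + 6*sqrt(26) + 4*sqrt(91).

(-4*sqrt(91) - 6*sqrt(26) - 14 - 3*sqrt(14))/90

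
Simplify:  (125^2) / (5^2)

5^4

125^2 = 5^6; 5^2 = 5^2
Combine exponents: 5^4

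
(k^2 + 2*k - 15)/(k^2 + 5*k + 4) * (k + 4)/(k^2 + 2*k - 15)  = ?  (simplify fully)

1/(k + 1)

Factor: k^2 + 2*k - 15 = (k + 5)*(k - 3);  k^2 + 5*k + 4 = (k + 1)*(k + 4);  k^2 + 2*k - 15 = (k - 3)*(k + 5)
Cancel the common factors (k + 4), (k - 3), (k + 5).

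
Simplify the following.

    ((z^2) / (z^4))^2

Inside the bracket: (z^-2)
Raise to the power 2: (z^-4)

z^(-4)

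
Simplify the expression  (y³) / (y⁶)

y^(-3)

Quotient: (y^-3)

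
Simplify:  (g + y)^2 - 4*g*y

(g - y)^2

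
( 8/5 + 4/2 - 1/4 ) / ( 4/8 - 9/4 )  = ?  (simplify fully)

Numerator: 8/5 + 4/2 - 1/4 = 67/20
Denominator: 4/8 - 9/4 = -7/4
Divide: (67/20) · (-4/7) = -67/35

-67/35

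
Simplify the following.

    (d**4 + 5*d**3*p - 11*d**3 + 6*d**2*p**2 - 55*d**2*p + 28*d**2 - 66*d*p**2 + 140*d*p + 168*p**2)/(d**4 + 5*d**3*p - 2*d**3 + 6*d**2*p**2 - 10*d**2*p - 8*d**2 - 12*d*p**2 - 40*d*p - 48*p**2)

(d - 7)/(d + 2)

Factor: d**4 + 5*d**3*p - 11*d**3 + 6*d**2*p**2 - 55*d**2*p + 28*d**2 - 66*d*p**2 + 140*d*p + 168*p**2 = (d + 2*p)*(d - 7)*(d + 3*p)*(d - 4);  d**4 + 5*d**3*p - 2*d**3 + 6*d**2*p**2 - 10*d**2*p - 8*d**2 - 12*d*p**2 - 40*d*p - 48*p**2 = (d + 3*p)*(d - 4)*(d + 2*p)*(d + 2)
Cancel the common factors (d - 4), (d + 2*p), (d + 3*p).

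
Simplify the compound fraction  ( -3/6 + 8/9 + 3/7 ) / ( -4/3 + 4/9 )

-103/112

Numerator: -3/6 + 8/9 + 3/7 = 103/126
Denominator: -4/3 + 4/9 = -8/9
Divide: (103/126) · (-9/8) = -103/112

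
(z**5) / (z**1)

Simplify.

z**4

Quotient: z**4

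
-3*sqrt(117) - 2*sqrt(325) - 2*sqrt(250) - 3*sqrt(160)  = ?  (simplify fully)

3*sqrt(117) = 9*sqrt(13); 2*sqrt(325) = 10*sqrt(13); 2*sqrt(250) = 10*sqrt(10); 3*sqrt(160) = 12*sqrt(10)

-22*sqrt(10) - 19*sqrt(13)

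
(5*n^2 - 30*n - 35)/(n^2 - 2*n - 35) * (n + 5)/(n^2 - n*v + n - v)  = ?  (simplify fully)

-5/(-n + v)

Factor: 5*n^2 - 30*n - 35 = 5*(n - 7)*(n + 1);  n^2 - 2*n - 35 = (n - 7)*(n + 5);  n^2 - n*v + n - v = (n - v)*(n + 1)
Cancel the common factors (n + 5), (n + 1), (n - 7).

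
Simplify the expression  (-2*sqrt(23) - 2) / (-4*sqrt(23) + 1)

Multiply numerator and denominator by 1 + 4*sqrt(23).
Denominator becomes -367; numerator becomes -186 - 10*sqrt(23).

(10*sqrt(23) + 186)/367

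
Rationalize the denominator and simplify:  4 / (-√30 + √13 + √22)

(-20*√30 + 84*√22 + 156*√13 + 16*√2145)/1119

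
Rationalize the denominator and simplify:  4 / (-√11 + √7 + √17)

(-52*√11 + 4*√17 + 84*√7 + 8*√1309)/307

Group as (√7 + √17) - √11; multiply by (√7 + √17) + √11, then rationalise the remaining surd.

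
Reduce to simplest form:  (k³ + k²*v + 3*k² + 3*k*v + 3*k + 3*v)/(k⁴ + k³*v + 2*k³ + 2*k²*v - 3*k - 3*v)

Factor: k³ + k²*v + 3*k² + 3*k*v + 3*k + 3*v = (k² + 3*k + 3)·(k + v);  k⁴ + k³*v + 2*k³ + 2*k²*v - 3*k - 3*v = (k + v)·(k² + 3*k + 3)·(k - 1)
Cancel the common factors (k² + 3*k + 3), (k + v).

1/(k - 1)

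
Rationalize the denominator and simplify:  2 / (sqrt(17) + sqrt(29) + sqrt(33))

(-4*sqrt(16269) + 26*sqrt(33) + 42*sqrt(29) + 90*sqrt(17))/1803

Group as (sqrt(17) + sqrt(33)) + sqrt(29); multiply by (sqrt(17) + sqrt(33)) - sqrt(29), then rationalise the remaining surd.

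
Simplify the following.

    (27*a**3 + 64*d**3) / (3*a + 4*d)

(3*a)**3 + (4*d)**3 = (3*a + 4*d)(9*a**2 - 12*a*d + 16*d**2).

9*a**2 - 12*a*d + 16*d**2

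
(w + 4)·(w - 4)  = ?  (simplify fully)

w² - 16

(w)^2 - (4)^2 = w² - 16.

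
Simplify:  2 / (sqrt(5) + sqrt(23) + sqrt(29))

(-4*sqrt(3335) - 2*sqrt(29) + 22*sqrt(23) + 94*sqrt(5))/459

Group as (sqrt(23) + sqrt(29)) + sqrt(5); multiply by (sqrt(23) + sqrt(29)) - sqrt(5), then rationalise the remaining surd.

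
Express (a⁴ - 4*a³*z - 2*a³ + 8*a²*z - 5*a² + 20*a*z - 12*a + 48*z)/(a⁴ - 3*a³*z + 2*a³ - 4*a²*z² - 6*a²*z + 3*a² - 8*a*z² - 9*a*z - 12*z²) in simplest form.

(a - 4)/(a + z)

Factor: a⁴ - 4*a³*z - 2*a³ + 8*a²*z - 5*a² + 20*a*z - 12*a + 48*z = (a - 4*z)·(a - 4)·(a² + 2*a + 3);  a⁴ - 3*a³*z + 2*a³ - 4*a²*z² - 6*a²*z + 3*a² - 8*a*z² - 9*a*z - 12*z² = (a + z)·(a² + 2*a + 3)·(a - 4*z)
Cancel the common factors (a² + 2*a + 3), (a - 4*z).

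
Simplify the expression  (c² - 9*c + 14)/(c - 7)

Factor: c² - 9*c + 14 = (c - 2)·(c - 7)
Cancel the common factor (c - 7).

c - 2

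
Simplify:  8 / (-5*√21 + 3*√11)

(-20*√21 - 12*√11)/213

Multiply numerator and denominator by 3*√11 + 5*√21.
Denominator becomes -426; numerator becomes 24*√11 + 40*√21.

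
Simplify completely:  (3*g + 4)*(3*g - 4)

(3*g)**2 - (4)**2 = 9*g**2 - 16.

9*g**2 - 16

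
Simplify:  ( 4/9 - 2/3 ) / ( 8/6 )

-1/6

Numerator: 4/9 - 2/3 = -2/9
Denominator: 8/6 = 4/3
Divide: (-2/9) · (3/4) = -1/6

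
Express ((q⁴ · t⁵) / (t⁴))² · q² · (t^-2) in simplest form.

q^10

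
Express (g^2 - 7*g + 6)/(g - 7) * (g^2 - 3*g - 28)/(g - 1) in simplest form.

Factor: g^2 - 7*g + 6 = (g - 6)*(g - 1);  g^2 - 3*g - 28 = (g + 4)*(g - 7)
Cancel the common factors (g - 7), (g - 1).

g^2 - 2*g - 24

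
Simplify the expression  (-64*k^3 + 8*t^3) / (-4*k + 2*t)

Factor as (a-b)(a^2+ab+b^2) with a=(2*t), b=(4*k).

16*k^2 + 8*k*t + 4*t^2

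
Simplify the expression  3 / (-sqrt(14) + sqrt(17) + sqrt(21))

(-12*sqrt(14) + 5*sqrt(21) + 9*sqrt(17) + 7*sqrt(102))/142

Group as (sqrt(17) + sqrt(21)) - sqrt(14); multiply by (sqrt(17) + sqrt(21)) + sqrt(14), then rationalise the remaining surd.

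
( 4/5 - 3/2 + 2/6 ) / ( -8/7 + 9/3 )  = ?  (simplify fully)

Numerator: 4/5 - 3/2 + 2/6 = -11/30
Denominator: -8/7 + 9/3 = 13/7
Divide: (-11/30) · (7/13) = -77/390

-77/390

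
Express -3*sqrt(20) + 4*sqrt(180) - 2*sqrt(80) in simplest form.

10*sqrt(5)

3*sqrt(20) = 6*sqrt(5); 4*sqrt(180) = 24*sqrt(5); 2*sqrt(80) = 8*sqrt(5)
Combine: (-6 + 24 - 8)·sqrt(5) = 10*sqrt(5)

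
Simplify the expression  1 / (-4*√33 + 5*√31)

(4*√33 + 5*√31)/247

Multiply numerator and denominator by 4*√33 + 5*√31.
Denominator becomes 247; numerator becomes 4*√33 + 5*√31.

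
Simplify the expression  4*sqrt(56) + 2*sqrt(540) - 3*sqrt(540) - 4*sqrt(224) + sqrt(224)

-6*sqrt(15) - 4*sqrt(14)

4*sqrt(56) = 8*sqrt(14); 2*sqrt(540) = 12*sqrt(15); 3*sqrt(540) = 18*sqrt(15); 4*sqrt(224) = 16*sqrt(14); sqrt(224) = 4*sqrt(14)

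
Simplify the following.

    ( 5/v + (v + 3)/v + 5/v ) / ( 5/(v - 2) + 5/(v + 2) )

(v**3 + 13*v**2 - 4*v - 52)/(10*v**2)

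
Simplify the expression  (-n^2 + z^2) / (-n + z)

n + z

-n^2 + z^2 factors as (-n + z)*(n + z).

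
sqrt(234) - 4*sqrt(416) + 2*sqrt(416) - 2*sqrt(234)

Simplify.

-11*sqrt(26)

sqrt(234) = 3*sqrt(26); 4*sqrt(416) = 16*sqrt(26); 2*sqrt(416) = 8*sqrt(26); 2*sqrt(234) = 6*sqrt(26)
Combine: (3 - 16 + 8 - 6)·sqrt(26) = -11*sqrt(26)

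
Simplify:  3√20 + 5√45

21*√5

3√20 = 6*√5; 5√45 = 15*√5
Combine: (6 + 15)·√5 = 21*√5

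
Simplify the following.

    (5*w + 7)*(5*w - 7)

25*w**2 - 49

Product of conjugates: (P+Q)(P-Q) = P**2 - Q**2.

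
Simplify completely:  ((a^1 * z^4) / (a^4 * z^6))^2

Inside the bracket: (a^-3) * (z^-2)
Raise to the power 2: (a^-6) * (z^-4)

1/(a^6*z^4)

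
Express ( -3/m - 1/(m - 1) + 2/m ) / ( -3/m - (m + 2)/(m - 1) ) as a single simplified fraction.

(2*m - 1)/(m² + 5*m - 3)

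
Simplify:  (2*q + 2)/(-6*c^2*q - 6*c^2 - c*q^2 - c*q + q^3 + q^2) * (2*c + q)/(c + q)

2/(-3*c^2 - 2*c*q + q^2)

Factor: 2*q + 2 = 2*(q + 1);  -6*c^2*q - 6*c^2 - c*q^2 - c*q + q^3 + q^2 = (-3*c + q)*(2*c + q)*(q + 1)
Cancel the common factors (q + 1), (2*c + q).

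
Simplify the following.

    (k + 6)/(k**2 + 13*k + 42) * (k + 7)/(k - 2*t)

Factor: k**2 + 13*k + 42 = (k + 6)*(k + 7)
Cancel the common factors (k + 6), (k + 7).

-1/(-k + 2*t)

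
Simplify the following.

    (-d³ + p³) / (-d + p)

d² + d*p + p²

Factor as (a-b)(a^2+ab+b^2) with a=p, b=d.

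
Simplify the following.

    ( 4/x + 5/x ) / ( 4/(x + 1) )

(9*x + 9)/(4*x)

Numerator: 4/x + 5/x = 9/x
Denominator: 4/(x + 1) = 4/(x + 1)
Divide: (9/x) · (x/4 + 1/4) = (9*x + 9)/(4*x)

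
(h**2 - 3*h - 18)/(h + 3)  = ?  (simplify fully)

Factor: h**2 - 3*h - 18 = (h + 3)*(h - 6)
Cancel the common factor (h + 3).

h - 6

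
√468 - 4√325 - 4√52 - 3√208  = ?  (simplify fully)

√468 = 6*√13; 4√325 = 20*√13; 4√52 = 8*√13; 3√208 = 12*√13
Combine: (6 - 20 - 8 - 12)·√13 = -34*√13

-34*√13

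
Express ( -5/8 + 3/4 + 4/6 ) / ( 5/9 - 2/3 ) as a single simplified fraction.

Numerator: -5/8 + 3/4 + 4/6 = 19/24
Denominator: 5/9 - 2/3 = -1/9
Divide: (19/24) · (-9) = -57/8

-57/8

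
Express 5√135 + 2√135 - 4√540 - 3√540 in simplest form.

5√135 = 15*√15; 2√135 = 6*√15; 4√540 = 24*√15; 3√540 = 18*√15
Combine: (15 + 6 - 24 - 18)·√15 = -21*√15

-21*√15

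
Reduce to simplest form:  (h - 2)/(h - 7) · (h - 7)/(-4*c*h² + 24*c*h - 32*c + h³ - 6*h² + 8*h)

-1/(4*c*h - 16*c - h² + 4*h)

Factor: -4*c*h² + 24*c*h - 32*c + h³ - 6*h² + 8*h = (h - 4)·(h - 2)·(-4*c + h)
Cancel the common factors (h - 2), (h - 7).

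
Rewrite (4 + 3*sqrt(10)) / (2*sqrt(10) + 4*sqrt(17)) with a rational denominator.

Multiply numerator and denominator by -4*sqrt(17) + 2*sqrt(10).
Denominator becomes -232; numerator becomes -12*sqrt(170) - 16*sqrt(17) + 8*sqrt(10) + 60.

(-15 - 2*sqrt(10) + 4*sqrt(17) + 3*sqrt(170))/58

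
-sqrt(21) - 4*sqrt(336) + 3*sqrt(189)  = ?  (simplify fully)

sqrt(21) = sqrt(21); 4*sqrt(336) = 16*sqrt(21); 3*sqrt(189) = 9*sqrt(21)
Combine: (-1 - 16 + 9)·sqrt(21) = -8*sqrt(21)

-8*sqrt(21)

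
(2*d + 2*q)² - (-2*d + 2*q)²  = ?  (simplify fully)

16*d*q

Binomially expand both and collect terms in (2*q), (2*d).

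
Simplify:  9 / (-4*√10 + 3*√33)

(36*√10 + 27*√33)/137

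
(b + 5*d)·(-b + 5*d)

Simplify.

Difference of squares with P = 5*d, Q = b.

-b² + 25*d²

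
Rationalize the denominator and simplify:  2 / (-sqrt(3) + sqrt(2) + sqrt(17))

(-9*sqrt(2) - sqrt(102) + 8*sqrt(3) + 6*sqrt(17))/30

Group as (sqrt(2) + sqrt(17)) - sqrt(3); multiply by (sqrt(2) + sqrt(17)) + sqrt(3), then rationalise the remaining surd.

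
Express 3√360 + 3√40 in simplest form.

24*√10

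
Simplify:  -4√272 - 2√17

-18*√17

4√272 = 16*√17; 2√17 = 2*√17
Combine: (-16 - 2)·√17 = -18*√17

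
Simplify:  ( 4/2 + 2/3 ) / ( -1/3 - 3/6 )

-16/5

Numerator: 4/2 + 2/3 = 8/3
Denominator: -1/3 - 3/6 = -5/6
Divide: (8/3) · (-6/5) = -16/5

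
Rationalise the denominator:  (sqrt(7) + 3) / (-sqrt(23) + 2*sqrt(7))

Multiply numerator and denominator by sqrt(23) + 2*sqrt(7).
Denominator becomes 5; numerator becomes sqrt(161) + 14 + 3*sqrt(23) + 6*sqrt(7).

(sqrt(161) + 14 + 3*sqrt(23) + 6*sqrt(7))/5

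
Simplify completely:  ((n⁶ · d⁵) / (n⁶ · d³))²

Inside the bracket: d²
Raise to the power 2: d⁴

d⁴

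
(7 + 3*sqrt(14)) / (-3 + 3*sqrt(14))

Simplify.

Multiply numerator and denominator by -3*sqrt(14) - 3.
Denominator becomes -117; numerator becomes -147 - 30*sqrt(14).

(10*sqrt(14) + 49)/39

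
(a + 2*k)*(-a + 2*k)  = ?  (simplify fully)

-a^2 + 4*k^2

(2*k)^2 - (a)^2 = -a^2 + 4*k^2.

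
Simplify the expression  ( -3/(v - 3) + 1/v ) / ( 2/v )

Numerator: -3/(v - 3) + 1/v = (-2*v - 3)/(v² - 3*v)
Denominator: 2/v = 2/v
Divide: ((-2*v - 3)/(v² - 3*v)) · (v/2) = (-2*v - 3)/(2*v - 6)

(-2*v - 3)/(2*v - 6)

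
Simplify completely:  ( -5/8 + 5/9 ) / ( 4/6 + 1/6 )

-1/12

Numerator: -5/8 + 5/9 = -5/72
Denominator: 4/6 + 1/6 = 5/6
Divide: (-5/72) · (6/5) = -1/12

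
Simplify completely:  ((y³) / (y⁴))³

y^(-3)

Inside the bracket: (y^-1)
Raise to the power 3: (y^-3)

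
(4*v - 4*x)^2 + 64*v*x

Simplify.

Expanding gives 16*v^2 + 32*v*x + 16*x^2, a perfect square.

16*(v + x)^2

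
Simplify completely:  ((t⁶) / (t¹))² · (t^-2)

Inside the bracket: t⁵
Raise to the power 2: t^10
Multiply by (t^-2): add exponents.

t⁸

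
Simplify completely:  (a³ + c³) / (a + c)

a² - a*c + c²

Factor as (a+b)(a^2-ab+b^2) with a=c, b=a.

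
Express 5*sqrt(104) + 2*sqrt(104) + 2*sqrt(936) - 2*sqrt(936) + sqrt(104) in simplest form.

16*sqrt(26)

5*sqrt(104) = 10*sqrt(26); 2*sqrt(104) = 4*sqrt(26); 2*sqrt(936) = 12*sqrt(26); 2*sqrt(936) = 12*sqrt(26); sqrt(104) = 2*sqrt(26)
Combine: (10 + 4 + 12 - 12 + 2)·sqrt(26) = 16*sqrt(26)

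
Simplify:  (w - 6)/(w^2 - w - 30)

Factor: w^2 - w - 30 = (w - 6)*(w + 5)
Cancel the common factor (w - 6).

1/(w + 5)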